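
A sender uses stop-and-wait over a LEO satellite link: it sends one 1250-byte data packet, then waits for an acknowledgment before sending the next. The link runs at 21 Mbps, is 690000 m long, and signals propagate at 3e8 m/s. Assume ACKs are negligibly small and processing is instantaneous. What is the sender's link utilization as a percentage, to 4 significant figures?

t_tx = L/R = 10000/21000000 = 0.00047619 s.
t_prop = 690000/300000000 = 0.0023 s; RTT = 0.0046 s.
Cycle = t_tx + RTT = 0.00507619 s.
Utilization = t_tx / cycle = 0.00047619/0.00507619 = 9.381 %.

9.381 %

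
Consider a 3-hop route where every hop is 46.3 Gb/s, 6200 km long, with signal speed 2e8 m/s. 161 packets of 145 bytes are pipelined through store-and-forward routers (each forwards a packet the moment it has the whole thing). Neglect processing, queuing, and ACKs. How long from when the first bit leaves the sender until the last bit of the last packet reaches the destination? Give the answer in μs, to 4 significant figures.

Per-hop transmission t_tx = L/R = 1160/46300000000 = 0.025054 μs.
Per-hop propagation t_prop = 6200000/200000000 = 31000 μs.
Pipeline fill: first packet needs 3·t_tx to clear all hops; remaining 160 packets each add one t_tx.
Total = (3+161-1)·t_tx + 3·t_prop = 163·0.025054 + 3·31000 = 93000 μs.

93000 μs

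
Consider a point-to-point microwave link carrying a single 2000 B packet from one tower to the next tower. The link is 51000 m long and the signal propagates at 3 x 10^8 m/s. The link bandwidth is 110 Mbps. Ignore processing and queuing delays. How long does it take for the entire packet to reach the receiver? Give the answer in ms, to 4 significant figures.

0.3155 ms

L = 2000 × 8 = 16000 bits.
Transmission delay = L/R = 16000 / 110000000 = 0.145455 ms.
Propagation delay = d/s = 51000 m / 300000000 m/s = 0.17 ms.
Total = 0.3155 ms.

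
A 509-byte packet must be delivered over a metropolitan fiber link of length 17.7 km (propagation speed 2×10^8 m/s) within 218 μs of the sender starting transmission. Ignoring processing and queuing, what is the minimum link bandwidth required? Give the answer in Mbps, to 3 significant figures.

L = 4072 bits.
Propagation delay = 17700 / 200000000 = 88.5 μs.
Transmission budget = 218 − 88.5 = 129.5 μs.
R ≥ L / t_tx = 4072 bits / 0.0001295 s = 31.4 Mbps.

31.4 Mbps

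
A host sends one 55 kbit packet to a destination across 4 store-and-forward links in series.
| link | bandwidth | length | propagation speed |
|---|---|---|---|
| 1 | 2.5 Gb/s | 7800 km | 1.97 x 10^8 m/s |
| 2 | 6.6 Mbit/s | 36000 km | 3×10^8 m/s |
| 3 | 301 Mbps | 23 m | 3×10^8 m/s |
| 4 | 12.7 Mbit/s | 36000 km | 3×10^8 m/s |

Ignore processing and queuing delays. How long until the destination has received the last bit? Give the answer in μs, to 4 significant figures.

292500 μs

L = 55000 bits.
Transmission delays (L/R per hop): 22, 8333.33, 182.724, 4330.71 μs; sum = 12868.8 μs.
Propagation delays (d/s per hop): 39593.9, 120000, 0.0766667, 120000 μs; sum = 279594 μs.
End-to-end = 292500 μs.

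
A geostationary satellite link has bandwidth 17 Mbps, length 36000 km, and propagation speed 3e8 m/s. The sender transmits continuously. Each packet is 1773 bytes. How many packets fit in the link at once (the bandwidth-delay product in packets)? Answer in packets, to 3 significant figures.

144 packets

Propagation delay = 36000000 / 300000000 = 0.12 s.
BDP = R × t_prop = 17000000 × 0.12 = 2040000 bits.
In packets of 14184 bits: 144 packets.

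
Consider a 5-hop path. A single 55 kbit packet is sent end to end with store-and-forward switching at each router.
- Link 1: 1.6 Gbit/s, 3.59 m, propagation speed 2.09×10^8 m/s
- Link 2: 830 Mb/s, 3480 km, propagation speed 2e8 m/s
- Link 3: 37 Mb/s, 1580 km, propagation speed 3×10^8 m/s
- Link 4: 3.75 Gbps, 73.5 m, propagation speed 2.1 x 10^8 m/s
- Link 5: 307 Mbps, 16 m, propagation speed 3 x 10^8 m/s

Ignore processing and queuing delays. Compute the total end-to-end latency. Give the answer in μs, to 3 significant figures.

L = 55000 bits.
Transmission delays (L/R per hop): 34.375, 66.2651, 1486.49, 14.6667, 179.153 μs; sum = 1780.95 μs.
Propagation delays (d/s per hop): 0.017177, 17400, 5266.67, 0.35, 0.0533333 μs; sum = 22667.1 μs.
End-to-end = 24400 μs.

24400 μs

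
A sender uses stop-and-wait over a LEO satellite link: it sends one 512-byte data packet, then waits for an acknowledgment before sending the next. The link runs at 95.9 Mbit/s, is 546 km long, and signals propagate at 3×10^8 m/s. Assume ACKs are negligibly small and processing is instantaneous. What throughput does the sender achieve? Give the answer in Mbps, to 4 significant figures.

t_tx = L/R = 4096/95900000 = 4.27112e-05 s.
t_prop = 546000/300000000 = 0.00182 s; RTT = 0.00364 s.
Cycle = t_tx + RTT = 0.00368271 s.
Throughput = L / cycle = 4096 / 0.00368271 = 1.112 Mbps.

1.112 Mbps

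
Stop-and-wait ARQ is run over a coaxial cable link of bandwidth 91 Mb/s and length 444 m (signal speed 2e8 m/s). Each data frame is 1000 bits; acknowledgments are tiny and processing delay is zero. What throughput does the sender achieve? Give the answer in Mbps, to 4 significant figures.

64.81 Mbps

t_tx = L/R = 1000/91000000 = 1.0989e-05 s.
t_prop = 444/200000000 = 2.22e-06 s; RTT = 4.44e-06 s.
Cycle = t_tx + RTT = 1.5429e-05 s.
Throughput = L / cycle = 1000 / 1.5429e-05 = 64.81 Mbps.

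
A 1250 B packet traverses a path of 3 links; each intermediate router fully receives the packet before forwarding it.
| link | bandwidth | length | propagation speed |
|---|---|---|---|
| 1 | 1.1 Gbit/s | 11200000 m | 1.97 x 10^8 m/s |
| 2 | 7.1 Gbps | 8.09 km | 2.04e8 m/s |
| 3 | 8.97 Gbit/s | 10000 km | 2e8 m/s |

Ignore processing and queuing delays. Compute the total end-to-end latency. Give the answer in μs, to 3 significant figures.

L = 1250 × 8 = 10000 bits.
Transmission delays (L/R per hop): 9.09091, 1.40845, 1.11483 μs; sum = 11.6142 μs.
Propagation delays (d/s per hop): 56852.8, 39.6569, 50000 μs; sum = 106892 μs.
End-to-end = 107000 μs.

107000 μs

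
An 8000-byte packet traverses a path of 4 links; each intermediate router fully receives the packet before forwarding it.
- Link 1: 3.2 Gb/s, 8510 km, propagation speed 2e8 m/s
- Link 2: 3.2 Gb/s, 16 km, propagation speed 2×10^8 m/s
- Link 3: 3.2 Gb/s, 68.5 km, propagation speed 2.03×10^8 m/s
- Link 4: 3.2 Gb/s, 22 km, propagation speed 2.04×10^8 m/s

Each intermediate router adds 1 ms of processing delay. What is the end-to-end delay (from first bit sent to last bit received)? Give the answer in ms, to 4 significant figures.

46.16 ms

L = 8000 × 8 = 64000 bits.
Transmission delay per hop = L/R = 64000/3200000000 = 0.02 ms; 4 hops → 0.08 ms.
Propagation delays (d/s per hop): 42.55, 0.08, 0.337438, 0.107843 ms; sum = 43.0753 ms.
Processing at 3 router(s): 3 × 1 ms = 3 ms.
End-to-end = 46.16 ms.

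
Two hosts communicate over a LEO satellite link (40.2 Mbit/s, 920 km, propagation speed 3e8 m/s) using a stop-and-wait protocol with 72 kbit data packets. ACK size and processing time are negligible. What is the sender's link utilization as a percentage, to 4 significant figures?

t_tx = L/R = 72000/40200000 = 0.00179104 s.
t_prop = 920000/300000000 = 0.00306667 s; RTT = 0.00613333 s.
Cycle = t_tx + RTT = 0.00792438 s.
Utilization = t_tx / cycle = 0.00179104/0.00792438 = 22.60 %.

22.60 %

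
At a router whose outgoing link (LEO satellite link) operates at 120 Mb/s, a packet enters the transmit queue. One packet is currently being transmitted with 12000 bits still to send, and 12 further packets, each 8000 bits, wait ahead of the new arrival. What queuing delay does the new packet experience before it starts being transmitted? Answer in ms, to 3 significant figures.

0.900 ms

Each queued packet: L/R = 8000/120000000 = 0.0666667 ms.
12 queued → 0.8 ms.
Plus remaining 12000 bits of current packet: 0.1 ms.
Queuing delay = 0.900 ms.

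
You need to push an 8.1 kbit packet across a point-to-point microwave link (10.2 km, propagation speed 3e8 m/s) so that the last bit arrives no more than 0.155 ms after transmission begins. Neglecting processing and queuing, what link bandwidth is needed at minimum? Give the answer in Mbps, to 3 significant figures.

66.9 Mbps

Propagation delay = 10200 / 300000000 = 0.034 ms.
Transmission budget = 0.155 − 0.034 = 0.121 ms.
R ≥ L / t_tx = 8100 bits / 0.000121 s = 66.9 Mbps.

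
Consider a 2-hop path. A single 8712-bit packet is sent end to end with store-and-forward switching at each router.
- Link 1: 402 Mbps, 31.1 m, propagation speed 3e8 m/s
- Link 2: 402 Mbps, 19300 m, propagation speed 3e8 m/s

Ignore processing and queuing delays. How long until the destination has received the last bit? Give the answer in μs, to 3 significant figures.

108 μs

Transmission delay per hop = L/R = 8712/402000000 = 21.6716 μs; 2 hops → 43.3433 μs.
Propagation delays (d/s per hop): 0.103667, 64.3333 μs; sum = 64.437 μs.
End-to-end = 108 μs.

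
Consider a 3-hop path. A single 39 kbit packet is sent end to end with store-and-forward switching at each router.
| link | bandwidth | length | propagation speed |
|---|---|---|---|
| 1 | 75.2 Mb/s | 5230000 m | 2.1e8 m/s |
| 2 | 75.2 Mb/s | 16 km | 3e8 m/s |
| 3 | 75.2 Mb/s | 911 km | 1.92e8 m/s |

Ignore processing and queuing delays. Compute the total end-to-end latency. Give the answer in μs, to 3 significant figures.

L = 39000 bits.
Transmission delay per hop = L/R = 39000/75200000 = 518.617 μs; 3 hops → 1555.85 μs.
Propagation delays (d/s per hop): 24904.8, 53.3333, 4744.79 μs; sum = 29702.9 μs.
End-to-end = 31300 μs.

31300 μs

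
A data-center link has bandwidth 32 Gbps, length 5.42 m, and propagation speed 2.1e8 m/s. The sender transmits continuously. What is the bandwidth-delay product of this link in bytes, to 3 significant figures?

103 bytes

Propagation delay = 5.42 / 210000000 = 2.58095e-08 s.
BDP = R × t_prop = 32000000000 × 2.58095e-08 = 825.905 bits.
In bytes: 825.905/8 = 103 bytes.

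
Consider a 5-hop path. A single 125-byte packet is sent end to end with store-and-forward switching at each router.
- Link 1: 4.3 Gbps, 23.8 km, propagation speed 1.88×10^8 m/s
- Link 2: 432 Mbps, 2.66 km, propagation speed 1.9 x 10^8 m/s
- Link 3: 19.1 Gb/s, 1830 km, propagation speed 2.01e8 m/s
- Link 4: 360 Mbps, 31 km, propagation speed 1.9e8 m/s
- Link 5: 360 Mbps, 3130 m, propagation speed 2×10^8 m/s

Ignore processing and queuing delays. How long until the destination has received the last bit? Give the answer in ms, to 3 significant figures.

9.43 ms

L = 125 × 8 = 1000 bits.
Transmission delays (L/R per hop): 0.000232558, 0.00231481, 5.2356e-05, 0.00277778, 0.00277778 ms; sum = 0.00815528 ms.
Propagation delays (d/s per hop): 0.126596, 0.014, 9.10448, 0.163158, 0.01565 ms; sum = 9.42388 ms.
End-to-end = 9.43 ms.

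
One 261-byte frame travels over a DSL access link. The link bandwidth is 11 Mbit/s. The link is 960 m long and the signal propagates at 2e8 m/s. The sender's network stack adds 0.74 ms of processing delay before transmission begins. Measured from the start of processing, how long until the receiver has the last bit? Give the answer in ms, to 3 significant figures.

0.935 ms

L = 261 × 8 = 2088 bits.
Transmission delay = L/R = 2088 / 11000000 = 0.189818 ms.
Propagation delay = d/s = 960 m / 200000000 m/s = 0.0048 ms.
Plus processing delay 0.74 ms = 0.74 ms.
Total = 0.935 ms.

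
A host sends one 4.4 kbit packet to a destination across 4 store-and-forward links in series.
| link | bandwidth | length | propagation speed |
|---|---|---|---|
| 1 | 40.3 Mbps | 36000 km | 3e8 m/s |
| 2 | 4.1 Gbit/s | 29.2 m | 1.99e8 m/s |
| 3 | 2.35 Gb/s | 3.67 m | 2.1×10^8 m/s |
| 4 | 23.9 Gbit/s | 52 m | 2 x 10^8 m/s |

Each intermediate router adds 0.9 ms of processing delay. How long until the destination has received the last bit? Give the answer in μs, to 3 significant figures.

123000 μs

L = 4400 bits.
Transmission delays (L/R per hop): 109.181, 1.07317, 1.87234, 0.1841 μs; sum = 112.311 μs.
Propagation delays (d/s per hop): 120000, 0.146734, 0.0174762, 0.26 μs; sum = 120000 μs.
Processing at 3 router(s): 3 × 0.9 ms = 2700 μs.
End-to-end = 123000 μs.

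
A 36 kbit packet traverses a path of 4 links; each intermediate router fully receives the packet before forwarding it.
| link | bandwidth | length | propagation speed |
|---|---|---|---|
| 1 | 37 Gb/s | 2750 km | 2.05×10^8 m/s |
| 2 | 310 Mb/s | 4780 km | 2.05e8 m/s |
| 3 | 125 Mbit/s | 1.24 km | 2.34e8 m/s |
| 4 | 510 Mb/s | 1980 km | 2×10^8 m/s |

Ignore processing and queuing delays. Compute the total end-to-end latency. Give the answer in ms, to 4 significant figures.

47.11 ms

L = 36000 bits.
Transmission delays (L/R per hop): 0.000972973, 0.116129, 0.288, 0.0705882 ms; sum = 0.47569 ms.
Propagation delays (d/s per hop): 13.4146, 23.3171, 0.00529915, 9.9 ms; sum = 46.637 ms.
End-to-end = 47.11 ms.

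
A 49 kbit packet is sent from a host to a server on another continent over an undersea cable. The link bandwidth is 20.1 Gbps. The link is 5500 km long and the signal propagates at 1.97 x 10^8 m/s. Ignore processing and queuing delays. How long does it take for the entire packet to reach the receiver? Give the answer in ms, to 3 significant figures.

27.9 ms

L = 49000 bits.
Transmission delay = L/R = 49000 / 20100000000 = 0.00243781 ms.
Propagation delay = d/s = 5500000 m / 197000000 m/s = 27.9188 ms.
Total = 27.9 ms.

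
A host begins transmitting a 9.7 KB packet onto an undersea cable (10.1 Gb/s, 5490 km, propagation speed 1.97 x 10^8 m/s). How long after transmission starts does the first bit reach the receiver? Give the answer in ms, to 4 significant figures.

First bit experiences only propagation delay: d/s = 5490000/197000000 = 27.87 ms.

27.87 ms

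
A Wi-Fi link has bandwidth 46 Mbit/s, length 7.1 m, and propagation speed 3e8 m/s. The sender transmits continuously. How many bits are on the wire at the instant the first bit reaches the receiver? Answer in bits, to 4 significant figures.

Propagation delay = 7.1 / 300000000 = 2.36667e-08 s.
BDP = R × t_prop = 46000000 × 2.36667e-08 = 1.08867 bits.

1.089 bits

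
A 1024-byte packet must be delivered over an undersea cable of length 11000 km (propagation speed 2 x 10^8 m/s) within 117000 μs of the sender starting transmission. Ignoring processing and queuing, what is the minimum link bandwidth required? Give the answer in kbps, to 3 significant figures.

132 kbps

L = 8192 bits.
Propagation delay = 11000000 / 200000000 = 55000 μs.
Transmission budget = 117000 − 55000 = 62000 μs.
R ≥ L / t_tx = 8192 bits / 0.062 s = 132 kbps.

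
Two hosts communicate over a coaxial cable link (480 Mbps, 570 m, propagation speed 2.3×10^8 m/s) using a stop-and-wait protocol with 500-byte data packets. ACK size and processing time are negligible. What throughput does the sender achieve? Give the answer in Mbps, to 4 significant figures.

t_tx = L/R = 4000/480000000 = 8.33333e-06 s.
t_prop = 570/2.3e+08 = 2.47826e-06 s; RTT = 4.95652e-06 s.
Cycle = t_tx + RTT = 1.32899e-05 s.
Throughput = L / cycle = 4000 / 1.32899e-05 = 301.0 Mbps.

301.0 Mbps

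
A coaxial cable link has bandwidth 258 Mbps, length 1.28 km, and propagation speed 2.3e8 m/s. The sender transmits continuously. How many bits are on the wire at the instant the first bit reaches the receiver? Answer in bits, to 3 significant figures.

1440 bits

Propagation delay = 1280 / 2.3e+08 = 5.56522e-06 s.
BDP = R × t_prop = 258000000 × 5.56522e-06 = 1435.83 bits.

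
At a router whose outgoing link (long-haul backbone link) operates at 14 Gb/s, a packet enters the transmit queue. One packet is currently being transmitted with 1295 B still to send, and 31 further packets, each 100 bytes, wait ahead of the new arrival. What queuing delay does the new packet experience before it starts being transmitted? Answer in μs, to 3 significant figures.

Each queued packet: L/R = 800/14000000000 = 0.0571429 μs.
31 queued → 1.77143 μs.
Plus remaining 10360 bits of current packet: 0.74 μs.
Queuing delay = 2.51 μs.

2.51 μs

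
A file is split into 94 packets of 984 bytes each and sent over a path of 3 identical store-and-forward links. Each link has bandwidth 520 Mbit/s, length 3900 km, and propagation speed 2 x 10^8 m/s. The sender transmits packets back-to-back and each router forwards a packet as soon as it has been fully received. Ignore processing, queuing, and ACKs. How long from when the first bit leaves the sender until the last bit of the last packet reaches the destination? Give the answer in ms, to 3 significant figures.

Per-hop transmission t_tx = L/R = 7872/520000000 = 0.0151385 ms.
Per-hop propagation t_prop = 3900000/200000000 = 19.5 ms.
Pipeline fill: first packet needs 3·t_tx to clear all hops; remaining 93 packets each add one t_tx.
Total = (3+94-1)·t_tx + 3·t_prop = 96·0.0151385 + 3·19.5 = 60.0 ms.

60.0 ms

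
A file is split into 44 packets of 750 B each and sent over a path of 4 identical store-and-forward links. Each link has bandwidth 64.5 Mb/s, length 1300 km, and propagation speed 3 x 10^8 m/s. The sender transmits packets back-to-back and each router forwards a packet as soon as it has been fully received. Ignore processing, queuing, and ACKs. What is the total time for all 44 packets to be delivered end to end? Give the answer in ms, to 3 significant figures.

21.7 ms

Per-hop transmission t_tx = L/R = 6000/64500000 = 0.0930233 ms.
Per-hop propagation t_prop = 1300000/300000000 = 4.33333 ms.
Pipeline fill: first packet needs 4·t_tx to clear all hops; remaining 43 packets each add one t_tx.
Total = (4+44-1)·t_tx + 4·t_prop = 47·0.0930233 + 4·4.33333 = 21.7 ms.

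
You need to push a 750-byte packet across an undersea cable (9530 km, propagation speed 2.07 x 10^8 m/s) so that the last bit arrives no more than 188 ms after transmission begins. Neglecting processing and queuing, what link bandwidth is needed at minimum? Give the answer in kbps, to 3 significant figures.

42.3 kbps

L = 6000 bits.
Propagation delay = 9530000 / 2.07e+08 = 46.0386 ms.
Transmission budget = 188 − 46.0386 = 141.961 ms.
R ≥ L / t_tx = 6000 bits / 0.141961 s = 42.3 kbps.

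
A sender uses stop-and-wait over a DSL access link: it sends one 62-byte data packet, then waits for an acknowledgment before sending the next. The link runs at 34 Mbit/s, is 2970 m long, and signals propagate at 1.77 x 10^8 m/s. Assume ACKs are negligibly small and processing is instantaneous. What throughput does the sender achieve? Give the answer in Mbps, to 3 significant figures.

t_tx = L/R = 496/34000000 = 1.45882e-05 s.
t_prop = 2970/177000000 = 1.67797e-05 s; RTT = 3.35593e-05 s.
Cycle = t_tx + RTT = 4.81476e-05 s.
Throughput = L / cycle = 496 / 4.81476e-05 = 10.3 Mbps.

10.3 Mbps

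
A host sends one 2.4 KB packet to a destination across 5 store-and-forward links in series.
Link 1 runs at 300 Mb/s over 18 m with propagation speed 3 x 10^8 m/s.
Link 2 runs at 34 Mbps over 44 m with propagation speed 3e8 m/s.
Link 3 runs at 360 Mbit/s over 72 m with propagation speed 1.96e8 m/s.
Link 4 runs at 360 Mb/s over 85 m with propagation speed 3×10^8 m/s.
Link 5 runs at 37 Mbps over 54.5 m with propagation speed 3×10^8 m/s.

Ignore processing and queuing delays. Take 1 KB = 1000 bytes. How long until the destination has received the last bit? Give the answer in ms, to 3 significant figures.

L = 19200 bits.
Transmission delays (L/R per hop): 0.064, 0.564706, 0.0533333, 0.0533333, 0.518919 ms; sum = 1.25429 ms.
Propagation delays (d/s per hop): 6e-05, 0.000146667, 0.000367347, 0.000283333, 0.000181667 ms; sum = 0.00103901 ms.
End-to-end = 1.26 ms.

1.26 ms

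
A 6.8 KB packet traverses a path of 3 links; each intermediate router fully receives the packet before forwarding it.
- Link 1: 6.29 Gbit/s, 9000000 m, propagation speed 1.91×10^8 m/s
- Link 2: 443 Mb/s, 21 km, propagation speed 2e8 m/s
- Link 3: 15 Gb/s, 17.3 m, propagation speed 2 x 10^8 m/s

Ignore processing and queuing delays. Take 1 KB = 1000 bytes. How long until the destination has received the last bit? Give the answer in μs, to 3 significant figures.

L = 54400 bits.
Transmission delays (L/R per hop): 8.64865, 122.799, 3.62667 μs; sum = 135.074 μs.
Propagation delays (d/s per hop): 47120.4, 105, 0.0865 μs; sum = 47225.5 μs.
End-to-end = 47400 μs.

47400 μs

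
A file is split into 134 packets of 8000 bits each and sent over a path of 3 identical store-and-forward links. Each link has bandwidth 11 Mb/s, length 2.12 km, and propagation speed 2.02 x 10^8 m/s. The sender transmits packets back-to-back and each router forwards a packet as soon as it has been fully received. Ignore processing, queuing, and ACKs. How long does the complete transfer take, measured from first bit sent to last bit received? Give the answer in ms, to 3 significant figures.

Per-hop transmission t_tx = L/R = 8000/11000000 = 0.727273 ms.
Per-hop propagation t_prop = 2120/202000000 = 0.010495 ms.
Pipeline fill: first packet needs 3·t_tx to clear all hops; remaining 133 packets each add one t_tx.
Total = (3+134-1)·t_tx + 3·t_prop = 136·0.727273 + 3·0.010495 = 98.9 ms.

98.9 ms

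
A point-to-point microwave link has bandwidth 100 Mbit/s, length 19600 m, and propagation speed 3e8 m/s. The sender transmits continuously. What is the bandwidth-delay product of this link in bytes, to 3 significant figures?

817 bytes

Propagation delay = 19600 / 300000000 = 6.53333e-05 s.
BDP = R × t_prop = 100000000 × 6.53333e-05 = 6533.33 bits.
In bytes: 6533.33/8 = 817 bytes.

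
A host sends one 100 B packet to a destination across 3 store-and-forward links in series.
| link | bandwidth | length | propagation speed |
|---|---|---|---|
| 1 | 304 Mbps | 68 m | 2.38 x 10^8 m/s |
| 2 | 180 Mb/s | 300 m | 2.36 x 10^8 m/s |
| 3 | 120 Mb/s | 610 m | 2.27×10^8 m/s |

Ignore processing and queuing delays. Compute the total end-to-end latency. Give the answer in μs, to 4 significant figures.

L = 100 × 8 = 800 bits.
Transmission delays (L/R per hop): 2.63158, 4.44444, 6.66667 μs; sum = 13.7427 μs.
Propagation delays (d/s per hop): 0.285714, 1.27119, 2.68722 μs; sum = 4.24413 μs.
End-to-end = 17.99 μs.

17.99 μs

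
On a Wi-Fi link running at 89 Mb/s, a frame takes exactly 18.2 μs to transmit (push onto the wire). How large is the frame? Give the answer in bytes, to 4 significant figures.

L = R × t_tx = 89000000 b/s × 1.82e-05 s = 1619.8 bits.
In bytes: 1619.8 / 8 = 202.5 bytes.

202.5 bytes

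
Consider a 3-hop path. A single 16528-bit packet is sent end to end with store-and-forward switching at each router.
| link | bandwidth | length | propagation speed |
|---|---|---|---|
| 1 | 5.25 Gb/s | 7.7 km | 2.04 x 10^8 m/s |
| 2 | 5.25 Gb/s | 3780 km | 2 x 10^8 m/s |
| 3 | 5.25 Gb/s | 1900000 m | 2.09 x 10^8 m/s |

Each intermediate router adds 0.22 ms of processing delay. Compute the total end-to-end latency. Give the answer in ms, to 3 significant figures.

28.5 ms

Transmission delay per hop = L/R = 16528/5250000000 = 0.00314819 ms; 3 hops → 0.00944457 ms.
Propagation delays (d/s per hop): 0.0377451, 18.9, 9.09091 ms; sum = 28.0287 ms.
Processing at 2 router(s): 2 × 0.22 ms = 0.44 ms.
End-to-end = 28.5 ms.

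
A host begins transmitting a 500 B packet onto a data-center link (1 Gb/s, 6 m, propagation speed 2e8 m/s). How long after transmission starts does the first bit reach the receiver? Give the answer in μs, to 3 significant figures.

0.0300 μs

First bit experiences only propagation delay: d/s = 6/200000000 = 0.0300 μs.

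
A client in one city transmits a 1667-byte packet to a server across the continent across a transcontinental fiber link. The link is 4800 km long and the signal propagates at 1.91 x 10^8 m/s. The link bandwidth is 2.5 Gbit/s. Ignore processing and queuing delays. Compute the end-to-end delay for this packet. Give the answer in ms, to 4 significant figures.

25.14 ms

L = 1667 × 8 = 13336 bits.
Transmission delay = L/R = 13336 / 2500000000 = 0.0053344 ms.
Propagation delay = d/s = 4800000 m / 191000000 m/s = 25.1309 ms.
Total = 25.14 ms.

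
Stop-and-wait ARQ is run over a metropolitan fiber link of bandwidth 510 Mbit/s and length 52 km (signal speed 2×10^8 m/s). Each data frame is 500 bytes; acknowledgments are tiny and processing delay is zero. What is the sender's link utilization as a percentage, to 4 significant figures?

t_tx = L/R = 4000/510000000 = 7.84314e-06 s.
t_prop = 52000/200000000 = 0.00026 s; RTT = 0.00052 s.
Cycle = t_tx + RTT = 0.000527843 s.
Utilization = t_tx / cycle = 7.84314e-06/0.000527843 = 1.486 %.

1.486 %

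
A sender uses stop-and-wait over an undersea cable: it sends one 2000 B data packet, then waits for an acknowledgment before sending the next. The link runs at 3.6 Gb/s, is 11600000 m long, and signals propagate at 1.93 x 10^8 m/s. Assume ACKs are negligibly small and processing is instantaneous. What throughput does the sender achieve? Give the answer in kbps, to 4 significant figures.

133.1 kbps

t_tx = L/R = 16000/3600000000 = 4.44444e-06 s.
t_prop = 11600000/193000000 = 0.0601036 s; RTT = 0.120207 s.
Cycle = t_tx + RTT = 0.120212 s.
Throughput = L / cycle = 16000 / 0.120212 = 133.1 kbps.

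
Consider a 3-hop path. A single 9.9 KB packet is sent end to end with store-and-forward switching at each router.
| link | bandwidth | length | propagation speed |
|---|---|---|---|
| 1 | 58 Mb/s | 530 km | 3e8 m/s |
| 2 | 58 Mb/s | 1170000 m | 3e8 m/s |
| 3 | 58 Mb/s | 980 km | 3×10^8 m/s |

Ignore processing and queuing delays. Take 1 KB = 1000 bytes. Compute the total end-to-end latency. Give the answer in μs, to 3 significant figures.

L = 79200 bits.
Transmission delay per hop = L/R = 79200/58000000 = 1365.52 μs; 3 hops → 4096.55 μs.
Propagation delays (d/s per hop): 1766.67, 3900, 3266.67 μs; sum = 8933.33 μs.
End-to-end = 13000 μs.

13000 μs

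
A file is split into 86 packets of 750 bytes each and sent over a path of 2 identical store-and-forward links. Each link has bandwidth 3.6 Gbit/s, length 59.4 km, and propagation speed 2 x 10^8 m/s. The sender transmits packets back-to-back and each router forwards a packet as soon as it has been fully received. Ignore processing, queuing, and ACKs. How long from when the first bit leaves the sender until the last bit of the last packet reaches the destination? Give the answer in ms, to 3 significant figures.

Per-hop transmission t_tx = L/R = 6000/3600000000 = 0.00166667 ms.
Per-hop propagation t_prop = 59400/200000000 = 0.297 ms.
Pipeline fill: first packet needs 2·t_tx to clear all hops; remaining 85 packets each add one t_tx.
Total = (2+86-1)·t_tx + 2·t_prop = 87·0.00166667 + 2·0.297 = 0.739 ms.

0.739 ms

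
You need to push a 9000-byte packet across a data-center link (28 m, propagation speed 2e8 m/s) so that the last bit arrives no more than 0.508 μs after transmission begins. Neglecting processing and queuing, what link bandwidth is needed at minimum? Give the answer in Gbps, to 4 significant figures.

L = 72000 bits.
Propagation delay = 28 / 200000000 = 0.14 μs.
Transmission budget = 0.508 − 0.14 = 0.368 μs.
R ≥ L / t_tx = 72000 bits / 3.68e-07 s = 195.7 Gbps.

195.7 Gbps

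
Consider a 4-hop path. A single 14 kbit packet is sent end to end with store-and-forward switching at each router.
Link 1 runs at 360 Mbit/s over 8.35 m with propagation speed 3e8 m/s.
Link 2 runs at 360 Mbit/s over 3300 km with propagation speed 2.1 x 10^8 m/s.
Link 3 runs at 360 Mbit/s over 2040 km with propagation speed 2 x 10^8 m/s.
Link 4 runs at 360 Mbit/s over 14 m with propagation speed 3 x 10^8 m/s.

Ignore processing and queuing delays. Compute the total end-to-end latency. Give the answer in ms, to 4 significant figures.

26.07 ms

L = 14000 bits.
Transmission delay per hop = L/R = 14000/360000000 = 0.0388889 ms; 4 hops → 0.155556 ms.
Propagation delays (d/s per hop): 2.78333e-05, 15.7143, 10.2, 4.66667e-05 ms; sum = 25.9144 ms.
End-to-end = 26.07 ms.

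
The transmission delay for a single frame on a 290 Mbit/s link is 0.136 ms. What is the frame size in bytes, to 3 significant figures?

L = R × t_tx = 290000000 b/s × 0.000136 s = 39440 bits.
In bytes: 39440 / 8 = 4930 bytes.

4930 bytes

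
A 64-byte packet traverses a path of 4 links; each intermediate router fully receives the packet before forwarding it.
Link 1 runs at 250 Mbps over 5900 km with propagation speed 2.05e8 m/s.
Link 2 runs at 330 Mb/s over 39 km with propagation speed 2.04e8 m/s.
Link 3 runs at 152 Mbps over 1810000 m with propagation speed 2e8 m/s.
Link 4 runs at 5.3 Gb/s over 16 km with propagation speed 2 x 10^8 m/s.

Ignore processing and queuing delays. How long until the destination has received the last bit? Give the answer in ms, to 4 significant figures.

38.11 ms

L = 64 × 8 = 512 bits.
Transmission delays (L/R per hop): 0.002048, 0.00155152, 0.00336842, 9.66038e-05 ms; sum = 0.00706454 ms.
Propagation delays (d/s per hop): 28.7805, 0.191176, 9.05, 0.08 ms; sum = 38.1017 ms.
End-to-end = 38.11 ms.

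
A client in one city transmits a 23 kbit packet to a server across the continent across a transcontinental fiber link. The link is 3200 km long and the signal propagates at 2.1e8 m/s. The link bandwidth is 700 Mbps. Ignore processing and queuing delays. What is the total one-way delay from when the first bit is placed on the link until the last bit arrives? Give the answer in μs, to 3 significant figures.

15300 μs

L = 23000 bits.
Transmission delay = L/R = 23000 / 700000000 = 32.8571 μs.
Propagation delay = d/s = 3200000 m / 210000000 m/s = 15238.1 μs.
Total = 15300 μs.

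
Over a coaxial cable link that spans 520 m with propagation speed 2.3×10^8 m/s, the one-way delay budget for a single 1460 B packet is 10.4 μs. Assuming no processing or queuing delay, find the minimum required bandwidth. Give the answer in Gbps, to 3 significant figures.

L = 11680 bits.
Propagation delay = 520 / 2.3e+08 = 2.26087 μs.
Transmission budget = 10.4 − 2.26087 = 8.13913 μs.
R ≥ L / t_tx = 11680 bits / 8.13913e-06 s = 1.44 Gbps.

1.44 Gbps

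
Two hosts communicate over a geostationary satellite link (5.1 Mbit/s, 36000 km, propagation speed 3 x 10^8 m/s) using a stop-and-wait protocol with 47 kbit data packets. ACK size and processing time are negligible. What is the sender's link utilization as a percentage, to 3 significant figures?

3.70 %

t_tx = L/R = 47000/5100000 = 0.00921569 s.
t_prop = 36000000/300000000 = 0.12 s; RTT = 0.24 s.
Cycle = t_tx + RTT = 0.249216 s.
Utilization = t_tx / cycle = 0.00921569/0.249216 = 3.70 %.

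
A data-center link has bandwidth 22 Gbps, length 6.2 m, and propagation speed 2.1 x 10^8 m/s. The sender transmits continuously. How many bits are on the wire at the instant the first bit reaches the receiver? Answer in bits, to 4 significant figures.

649.5 bits

Propagation delay = 6.2 / 210000000 = 2.95238e-08 s.
BDP = R × t_prop = 22000000000 × 2.95238e-08 = 649.524 bits.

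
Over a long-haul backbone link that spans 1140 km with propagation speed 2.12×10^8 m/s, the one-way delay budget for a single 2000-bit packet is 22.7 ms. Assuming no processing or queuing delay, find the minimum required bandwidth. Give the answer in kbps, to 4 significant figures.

115.5 kbps

Propagation delay = 1140000 / 212000000 = 5.37736 ms.
Transmission budget = 22.7 − 5.37736 = 17.3226 ms.
R ≥ L / t_tx = 2000 bits / 0.0173226 s = 115.5 kbps.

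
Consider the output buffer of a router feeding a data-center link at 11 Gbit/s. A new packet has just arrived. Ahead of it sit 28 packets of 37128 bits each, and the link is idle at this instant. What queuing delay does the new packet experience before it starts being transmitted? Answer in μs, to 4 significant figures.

94.51 μs

Each queued packet: L/R = 37128/11000000000 = 3.37527 μs.
28 queued → 94.5076 μs.
Queuing delay = 94.51 μs.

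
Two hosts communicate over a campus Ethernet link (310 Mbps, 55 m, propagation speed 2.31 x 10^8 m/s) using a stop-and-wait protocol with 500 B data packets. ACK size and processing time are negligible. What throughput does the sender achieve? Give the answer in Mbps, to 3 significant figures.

299 Mbps

t_tx = L/R = 4000/310000000 = 1.29032e-05 s.
t_prop = 55/231000000 = 2.38095e-07 s; RTT = 4.7619e-07 s.
Cycle = t_tx + RTT = 1.33794e-05 s.
Throughput = L / cycle = 4000 / 1.33794e-05 = 299 Mbps.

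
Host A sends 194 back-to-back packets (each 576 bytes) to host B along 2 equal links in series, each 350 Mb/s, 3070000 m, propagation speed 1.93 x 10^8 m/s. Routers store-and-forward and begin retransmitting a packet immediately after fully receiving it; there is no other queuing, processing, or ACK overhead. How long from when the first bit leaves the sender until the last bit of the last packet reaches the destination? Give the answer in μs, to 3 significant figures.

34400 μs

Per-hop transmission t_tx = L/R = 4608/350000000 = 13.1657 μs.
Per-hop propagation t_prop = 3070000/193000000 = 15906.7 μs.
Pipeline fill: first packet needs 2·t_tx to clear all hops; remaining 193 packets each add one t_tx.
Total = (2+194-1)·t_tx + 2·t_prop = 195·13.1657 + 2·15906.7 = 34400 μs.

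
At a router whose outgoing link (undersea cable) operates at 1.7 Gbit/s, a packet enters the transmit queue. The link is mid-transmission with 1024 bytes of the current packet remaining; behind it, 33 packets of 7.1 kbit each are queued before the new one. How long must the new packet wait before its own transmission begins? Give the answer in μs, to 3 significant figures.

143 μs

Each queued packet: L/R = 7100/1700000000 = 4.17647 μs.
33 queued → 137.824 μs.
Plus remaining 8192 bits of current packet: 4.81882 μs.
Queuing delay = 143 μs.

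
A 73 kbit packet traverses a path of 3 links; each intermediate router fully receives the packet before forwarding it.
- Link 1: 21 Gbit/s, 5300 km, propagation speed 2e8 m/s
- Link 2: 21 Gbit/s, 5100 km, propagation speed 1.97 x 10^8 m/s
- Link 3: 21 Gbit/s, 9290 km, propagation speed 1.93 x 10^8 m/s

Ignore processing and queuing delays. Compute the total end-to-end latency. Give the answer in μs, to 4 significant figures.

100500 μs

L = 73000 bits.
Transmission delay per hop = L/R = 73000/21000000000 = 3.47619 μs; 3 hops → 10.4286 μs.
Propagation delays (d/s per hop): 26500, 25888.3, 48134.7 μs; sum = 100523 μs.
End-to-end = 100500 μs.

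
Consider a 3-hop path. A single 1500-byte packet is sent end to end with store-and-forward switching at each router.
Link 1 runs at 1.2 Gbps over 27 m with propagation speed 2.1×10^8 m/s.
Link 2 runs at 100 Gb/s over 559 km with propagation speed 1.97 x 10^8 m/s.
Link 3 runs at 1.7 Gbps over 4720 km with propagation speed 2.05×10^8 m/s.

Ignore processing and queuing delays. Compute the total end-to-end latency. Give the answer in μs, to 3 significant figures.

L = 1500 × 8 = 12000 bits.
Transmission delays (L/R per hop): 10, 0.12, 7.05882 μs; sum = 17.1788 μs.
Propagation delays (d/s per hop): 0.128571, 2837.56, 23024.4 μs; sum = 25862.1 μs.
End-to-end = 25900 μs.

25900 μs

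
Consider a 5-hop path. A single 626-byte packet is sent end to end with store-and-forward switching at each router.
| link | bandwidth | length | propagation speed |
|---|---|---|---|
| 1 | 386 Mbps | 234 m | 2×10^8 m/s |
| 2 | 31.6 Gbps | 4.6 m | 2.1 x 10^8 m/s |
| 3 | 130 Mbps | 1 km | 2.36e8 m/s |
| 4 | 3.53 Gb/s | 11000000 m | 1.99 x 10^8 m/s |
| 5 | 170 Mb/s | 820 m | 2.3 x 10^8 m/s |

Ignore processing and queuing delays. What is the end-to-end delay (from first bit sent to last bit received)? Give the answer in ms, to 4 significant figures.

55.37 ms

L = 626 × 8 = 5008 bits.
Transmission delays (L/R per hop): 0.0129741, 0.000158481, 0.0385231, 0.0014187, 0.0294588 ms; sum = 0.0825332 ms.
Propagation delays (d/s per hop): 0.00117, 2.19048e-05, 0.00423729, 55.2764, 0.00356522 ms; sum = 55.2854 ms.
End-to-end = 55.37 ms.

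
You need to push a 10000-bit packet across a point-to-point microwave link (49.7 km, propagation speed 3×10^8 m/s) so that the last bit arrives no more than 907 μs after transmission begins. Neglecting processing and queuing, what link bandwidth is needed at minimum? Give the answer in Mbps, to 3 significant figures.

Propagation delay = 49700 / 300000000 = 165.667 μs.
Transmission budget = 907 − 165.667 = 741.333 μs.
R ≥ L / t_tx = 10000 bits / 0.000741333 s = 13.5 Mbps.

13.5 Mbps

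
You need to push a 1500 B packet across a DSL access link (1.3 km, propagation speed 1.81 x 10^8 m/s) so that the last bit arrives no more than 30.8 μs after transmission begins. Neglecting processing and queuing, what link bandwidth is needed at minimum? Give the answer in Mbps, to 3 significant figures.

L = 12000 bits.
Propagation delay = 1300 / 181000000 = 7.18232 μs.
Transmission budget = 30.8 − 7.18232 = 23.6177 μs.
R ≥ L / t_tx = 12000 bits / 2.36177e-05 s = 508 Mbps.

508 Mbps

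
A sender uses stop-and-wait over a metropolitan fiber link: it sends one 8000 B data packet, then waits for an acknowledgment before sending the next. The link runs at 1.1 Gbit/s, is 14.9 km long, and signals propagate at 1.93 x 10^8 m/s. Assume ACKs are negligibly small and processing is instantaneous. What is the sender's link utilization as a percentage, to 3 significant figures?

27.4 %

t_tx = L/R = 64000/1100000000 = 5.81818e-05 s.
t_prop = 14900/193000000 = 7.72021e-05 s; RTT = 0.000154404 s.
Cycle = t_tx + RTT = 0.000212586 s.
Utilization = t_tx / cycle = 5.81818e-05/0.000212586 = 27.4 %.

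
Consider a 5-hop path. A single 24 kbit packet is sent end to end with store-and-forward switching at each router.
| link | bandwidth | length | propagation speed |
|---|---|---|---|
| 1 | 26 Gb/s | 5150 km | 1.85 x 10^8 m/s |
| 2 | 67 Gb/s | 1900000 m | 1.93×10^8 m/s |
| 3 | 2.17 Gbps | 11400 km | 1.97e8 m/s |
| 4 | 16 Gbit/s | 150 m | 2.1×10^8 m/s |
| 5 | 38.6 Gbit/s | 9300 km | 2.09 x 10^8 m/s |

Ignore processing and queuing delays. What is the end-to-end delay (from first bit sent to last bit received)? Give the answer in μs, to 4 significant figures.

L = 24000 bits.
Transmission delays (L/R per hop): 0.923077, 0.358209, 11.0599, 1.5, 0.621762 μs; sum = 14.463 μs.
Propagation delays (d/s per hop): 27837.8, 9844.56, 57868, 0.714286, 44497.6 μs; sum = 140049 μs.
End-to-end = 140100 μs.

140100 μs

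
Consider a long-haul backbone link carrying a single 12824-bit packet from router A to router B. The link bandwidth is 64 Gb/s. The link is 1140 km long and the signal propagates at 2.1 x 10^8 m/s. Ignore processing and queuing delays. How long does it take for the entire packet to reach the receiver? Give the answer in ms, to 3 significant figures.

5.43 ms

Transmission delay = L/R = 12824 / 64000000000 = 0.000200375 ms.
Propagation delay = d/s = 1140000 m / 210000000 m/s = 5.42857 ms.
Total = 5.43 ms.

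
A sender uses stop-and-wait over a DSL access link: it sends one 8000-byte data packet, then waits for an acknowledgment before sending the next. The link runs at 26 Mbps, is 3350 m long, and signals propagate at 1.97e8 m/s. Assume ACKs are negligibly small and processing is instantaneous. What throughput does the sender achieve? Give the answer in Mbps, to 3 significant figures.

25.6 Mbps

t_tx = L/R = 64000/26000000 = 0.00246154 s.
t_prop = 3350/197000000 = 1.70051e-05 s; RTT = 3.40102e-05 s.
Cycle = t_tx + RTT = 0.00249555 s.
Throughput = L / cycle = 64000 / 0.00249555 = 25.6 Mbps.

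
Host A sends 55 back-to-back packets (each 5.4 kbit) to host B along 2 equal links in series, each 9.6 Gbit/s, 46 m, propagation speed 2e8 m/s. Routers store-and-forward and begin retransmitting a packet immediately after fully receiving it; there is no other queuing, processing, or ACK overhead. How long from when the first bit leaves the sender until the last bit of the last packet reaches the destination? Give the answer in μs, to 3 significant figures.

Per-hop transmission t_tx = L/R = 5400/9600000000 = 0.5625 μs.
Per-hop propagation t_prop = 46/200000000 = 0.23 μs.
Pipeline fill: first packet needs 2·t_tx to clear all hops; remaining 54 packets each add one t_tx.
Total = (2+55-1)·t_tx + 2·t_prop = 56·0.5625 + 2·0.23 = 32.0 μs.

32.0 μs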